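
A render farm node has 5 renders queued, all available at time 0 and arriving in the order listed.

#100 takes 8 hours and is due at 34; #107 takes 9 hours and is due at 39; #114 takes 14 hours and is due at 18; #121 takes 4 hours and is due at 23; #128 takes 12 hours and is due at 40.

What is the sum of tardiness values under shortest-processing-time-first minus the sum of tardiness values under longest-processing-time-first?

-4

SPT (increasing processing time): #121 #100 #107 #128 #114.
#121: 0→4, due 23, tardiness 0
#100: 4→12, due 34, tardiness 0
#107: 12→21, due 39, tardiness 0
#128: 21→33, due 40, tardiness 0
#114: 33→47, due 18, tardiness 29
Sum = 0+0+0+0+29 = 29.
LPT (decreasing processing time): #114 #128 #107 #100 #121.
#114: 0→14, due 18, tardiness 0
#128: 14→26, due 40, tardiness 0
#107: 26→35, due 39, tardiness 0
#100: 35→43, due 34, tardiness 9
#121: 43→47, due 23, tardiness 24
Sum = 0+0+0+9+24 = 33.
Difference = 29 − 33 = -4.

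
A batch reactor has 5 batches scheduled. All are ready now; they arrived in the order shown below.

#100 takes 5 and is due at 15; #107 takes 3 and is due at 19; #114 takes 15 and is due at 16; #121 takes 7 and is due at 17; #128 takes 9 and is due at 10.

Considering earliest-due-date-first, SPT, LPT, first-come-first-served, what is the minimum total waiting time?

EDD (increasing due date): #128 #100 #114 #121 #107.
#128: waits 0, runs 0→9
#100: waits 9, runs 9→14
#114: waits 14, runs 14→29
#121: waits 29, runs 29→36
#107: waits 36, runs 36→39
Sum = 0+9+14+29+36 = 88.
SPT (increasing processing time): #107 #100 #121 #128 #114.
#107: waits 0, runs 0→3
#100: waits 3, runs 3→8
#121: waits 8, runs 8→15
#128: waits 15, runs 15→24
#114: waits 24, runs 24→39
Sum = 0+3+8+15+24 = 50.
LPT (decreasing processing time): #114 #128 #121 #100 #107.
#114: waits 0, runs 0→15
#128: waits 15, runs 15→24
#121: waits 24, runs 24→31
#100: waits 31, runs 31→36
#107: waits 36, runs 36→39
Sum = 0+15+24+31+36 = 106.
FIFO (arrival order): #100 #107 #114 #121 #128.
#100: waits 0, runs 0→5
#107: waits 5, runs 5→8
#114: waits 8, runs 8→23
#121: waits 23, runs 23→30
#128: waits 30, runs 30→39
Sum = 0+5+8+23+30 = 66.
EDD 88, SPT 50, LPT 106, FIFO 66 → minimum 50.

50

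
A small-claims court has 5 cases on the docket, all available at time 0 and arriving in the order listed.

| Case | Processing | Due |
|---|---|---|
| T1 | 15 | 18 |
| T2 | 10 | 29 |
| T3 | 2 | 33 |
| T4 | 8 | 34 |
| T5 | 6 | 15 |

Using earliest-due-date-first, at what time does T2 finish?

31

EDD (increasing due date): T5 T1 T2 T3 T4.
T5: 0→6
T1: 6→21
T2: 21→31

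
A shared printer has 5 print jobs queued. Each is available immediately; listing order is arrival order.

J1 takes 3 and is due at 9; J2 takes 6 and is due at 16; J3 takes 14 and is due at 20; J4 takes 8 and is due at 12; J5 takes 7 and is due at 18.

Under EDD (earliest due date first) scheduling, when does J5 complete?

EDD (increasing due date): J1 J4 J2 J5 J3.
J1: 0→3
J4: 3→11
J2: 11→17
J5: 17→24

24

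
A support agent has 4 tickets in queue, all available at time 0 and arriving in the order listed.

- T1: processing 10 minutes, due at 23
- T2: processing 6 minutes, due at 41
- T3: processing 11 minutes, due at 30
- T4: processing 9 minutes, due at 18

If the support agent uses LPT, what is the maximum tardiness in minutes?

LPT (decreasing processing time): T3 T1 T4 T2.
T3: 0→11, due 30, tardiness 0
T1: 11→21, due 23, tardiness 0
T4: 21→30, due 18, tardiness 12
T2: 30→36, due 41, tardiness 0
Maximum = 12.

12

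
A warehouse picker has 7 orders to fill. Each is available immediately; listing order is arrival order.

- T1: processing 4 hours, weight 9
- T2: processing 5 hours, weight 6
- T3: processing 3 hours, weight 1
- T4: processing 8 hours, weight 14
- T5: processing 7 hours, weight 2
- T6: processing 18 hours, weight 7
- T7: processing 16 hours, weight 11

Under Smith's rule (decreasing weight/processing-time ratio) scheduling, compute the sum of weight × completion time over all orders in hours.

1202

WSPT (decreasing weight/processing-time ratio): T1 T4 T2 T7 T6 T3 T5.
T1: finishes 4, weight 9, w·C = 36
T4: finishes 12, weight 14, w·C = 168
T2: finishes 17, weight 6, w·C = 102
T7: finishes 33, weight 11, w·C = 363
T6: finishes 51, weight 7, w·C = 357
T3: finishes 54, weight 1, w·C = 54
T5: finishes 61, weight 2, w·C = 122
Sum = 36+168+102+363+357+54+122 = 1202.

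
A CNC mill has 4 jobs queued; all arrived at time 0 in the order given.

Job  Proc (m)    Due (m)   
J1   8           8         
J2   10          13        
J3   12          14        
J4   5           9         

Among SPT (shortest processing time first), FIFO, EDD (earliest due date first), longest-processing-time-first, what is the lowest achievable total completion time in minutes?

76

SPT (increasing processing time): J4 J1 J2 J3.
J4: 0→5
J1: 5→13
J2: 13→23
J3: 23→35
Sum = 5+13+23+35 = 76.
FIFO (arrival order): J1 J2 J3 J4.
J1: 0→8
J2: 8→18
J3: 18→30
J4: 30→35
Sum = 8+18+30+35 = 91.
EDD (increasing due date): J1 J4 J2 J3.
J1: 0→8
J4: 8→13
J2: 13→23
J3: 23→35
Sum = 8+13+23+35 = 79.
LPT (decreasing processing time): J3 J2 J1 J4.
J3: 0→12
J2: 12→22
J1: 22→30
J4: 30→35
Sum = 12+22+30+35 = 99.
SPT 76, FIFO 91, EDD 79, LPT 99 → minimum 76.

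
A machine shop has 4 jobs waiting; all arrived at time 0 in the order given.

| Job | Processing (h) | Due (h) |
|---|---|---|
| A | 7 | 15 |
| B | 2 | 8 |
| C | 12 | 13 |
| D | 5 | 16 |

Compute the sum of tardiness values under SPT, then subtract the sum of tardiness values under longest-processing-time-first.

-17

SPT (increasing processing time): B D A C.
B: 0→2, due 8, tardiness 0
D: 2→7, due 16, tardiness 0
A: 7→14, due 15, tardiness 0
C: 14→26, due 13, tardiness 13
Sum = 0+0+0+13 = 13.
LPT (decreasing processing time): C A D B.
C: 0→12, due 13, tardiness 0
A: 12→19, due 15, tardiness 4
D: 19→24, due 16, tardiness 8
B: 24→26, due 8, tardiness 18
Sum = 0+4+8+18 = 30.
Difference = 13 − 30 = -17.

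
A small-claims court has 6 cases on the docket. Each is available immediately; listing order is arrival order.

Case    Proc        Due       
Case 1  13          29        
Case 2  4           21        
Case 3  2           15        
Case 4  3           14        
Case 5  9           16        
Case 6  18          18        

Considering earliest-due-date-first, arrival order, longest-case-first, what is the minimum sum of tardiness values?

49

EDD (increasing due date): Case 4 Case 3 Case 5 Case 6 Case 2 Case 1.
Case 4: 0→3, due 14, tardiness 0
Case 3: 3→5, due 15, tardiness 0
Case 5: 5→14, due 16, tardiness 0
Case 6: 14→32, due 18, tardiness 14
Case 2: 32→36, due 21, tardiness 15
Case 1: 36→49, due 29, tardiness 20
Sum = 0+0+0+14+15+20 = 49.
FIFO (arrival order): Case 1 Case 2 Case 3 Case 4 Case 5 Case 6.
Case 1: 0→13, due 29, tardiness 0
Case 2: 13→17, due 21, tardiness 0
Case 3: 17→19, due 15, tardiness 4
Case 4: 19→22, due 14, tardiness 8
Case 5: 22→31, due 16, tardiness 15
Case 6: 31→49, due 18, tardiness 31
Sum = 0+0+4+8+15+31 = 58.
LPT (decreasing processing time): Case 6 Case 1 Case 5 Case 2 Case 4 Case 3.
Case 6: 0→18, due 18, tardiness 0
Case 1: 18→31, due 29, tardiness 2
Case 5: 31→40, due 16, tardiness 24
Case 2: 40→44, due 21, tardiness 23
Case 4: 44→47, due 14, tardiness 33
Case 3: 47→49, due 15, tardiness 34
Sum = 0+2+24+23+33+34 = 116.
EDD 49, FIFO 58, LPT 116 → minimum 49.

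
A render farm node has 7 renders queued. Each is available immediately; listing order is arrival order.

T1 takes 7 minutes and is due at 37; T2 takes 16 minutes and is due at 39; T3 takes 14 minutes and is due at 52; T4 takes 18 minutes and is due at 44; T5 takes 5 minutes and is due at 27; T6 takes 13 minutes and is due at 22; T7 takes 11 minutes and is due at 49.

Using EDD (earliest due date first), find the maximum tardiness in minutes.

32

EDD (increasing due date): T6 T5 T1 T2 T4 T7 T3.
T6: 0→13, due 22, tardiness 0
T5: 13→18, due 27, tardiness 0
T1: 18→25, due 37, tardiness 0
T2: 25→41, due 39, tardiness 2
T4: 41→59, due 44, tardiness 15
T7: 59→70, due 49, tardiness 21
T3: 70→84, due 52, tardiness 32
Maximum = 32.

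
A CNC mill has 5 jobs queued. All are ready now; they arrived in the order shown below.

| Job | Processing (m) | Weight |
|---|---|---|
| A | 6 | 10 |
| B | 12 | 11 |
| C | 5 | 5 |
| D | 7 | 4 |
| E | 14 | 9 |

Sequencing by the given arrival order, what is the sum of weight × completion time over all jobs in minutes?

889

FIFO (arrival order): A B C D E.
A: finishes 6, weight 10, w·C = 60
B: finishes 18, weight 11, w·C = 198
C: finishes 23, weight 5, w·C = 115
D: finishes 30, weight 4, w·C = 120
E: finishes 44, weight 9, w·C = 396
Sum = 60+198+115+120+396 = 889.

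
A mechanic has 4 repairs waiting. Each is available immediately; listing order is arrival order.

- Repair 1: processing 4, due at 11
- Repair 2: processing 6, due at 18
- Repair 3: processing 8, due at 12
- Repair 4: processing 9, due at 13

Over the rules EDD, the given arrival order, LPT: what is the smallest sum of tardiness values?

EDD (increasing due date): Repair 1 Repair 3 Repair 4 Repair 2.
Repair 1: 0→4, due 11, tardiness 0
Repair 3: 4→12, due 12, tardiness 0
Repair 4: 12→21, due 13, tardiness 8
Repair 2: 21→27, due 18, tardiness 9
Sum = 0+0+8+9 = 17.
FIFO (arrival order): Repair 1 Repair 2 Repair 3 Repair 4.
Repair 1: 0→4, due 11, tardiness 0
Repair 2: 4→10, due 18, tardiness 0
Repair 3: 10→18, due 12, tardiness 6
Repair 4: 18→27, due 13, tardiness 14
Sum = 0+0+6+14 = 20.
LPT (decreasing processing time): Repair 4 Repair 3 Repair 2 Repair 1.
Repair 4: 0→9, due 13, tardiness 0
Repair 3: 9→17, due 12, tardiness 5
Repair 2: 17→23, due 18, tardiness 5
Repair 1: 23→27, due 11, tardiness 16
Sum = 0+5+5+16 = 26.
EDD 17, FIFO 20, LPT 26 → minimum 17.

17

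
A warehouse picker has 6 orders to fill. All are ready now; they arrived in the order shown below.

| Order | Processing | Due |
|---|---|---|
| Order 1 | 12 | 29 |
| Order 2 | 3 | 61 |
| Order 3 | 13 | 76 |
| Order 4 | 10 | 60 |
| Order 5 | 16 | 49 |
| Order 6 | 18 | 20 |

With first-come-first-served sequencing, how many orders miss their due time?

2

FIFO (arrival order): Order 1 Order 2 Order 3 Order 4 Order 5 Order 6.
Order 1: 0→12, due 29, tardiness 0
Order 2: 12→15, due 61, tardiness 0
Order 3: 15→28, due 76, tardiness 0
Order 4: 28→38, due 60, tardiness 0
Order 5: 38→54, due 49, tardiness 5
Order 6: 54→72, due 20, tardiness 52
Late orders: 2.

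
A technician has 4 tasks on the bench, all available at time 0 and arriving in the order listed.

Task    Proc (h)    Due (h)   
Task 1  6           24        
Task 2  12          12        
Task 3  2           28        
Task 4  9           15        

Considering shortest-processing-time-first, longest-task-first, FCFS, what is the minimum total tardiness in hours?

10

SPT (increasing processing time): Task 3 Task 1 Task 4 Task 2.
Task 3: 0→2, due 28, tardiness 0
Task 1: 2→8, due 24, tardiness 0
Task 4: 8→17, due 15, tardiness 2
Task 2: 17→29, due 12, tardiness 17
Sum = 0+0+2+17 = 19.
LPT (decreasing processing time): Task 2 Task 4 Task 1 Task 3.
Task 2: 0→12, due 12, tardiness 0
Task 4: 12→21, due 15, tardiness 6
Task 1: 21→27, due 24, tardiness 3
Task 3: 27→29, due 28, tardiness 1
Sum = 0+6+3+1 = 10.
FIFO (arrival order): Task 1 Task 2 Task 3 Task 4.
Task 1: 0→6, due 24, tardiness 0
Task 2: 6→18, due 12, tardiness 6
Task 3: 18→20, due 28, tardiness 0
Task 4: 20→29, due 15, tardiness 14
Sum = 0+6+0+14 = 20.
SPT 19, LPT 10, FIFO 20 → minimum 10.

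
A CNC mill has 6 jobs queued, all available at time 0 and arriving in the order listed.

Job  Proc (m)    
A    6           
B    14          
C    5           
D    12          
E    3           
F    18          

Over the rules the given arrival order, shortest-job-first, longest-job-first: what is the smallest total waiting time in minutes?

FIFO (arrival order): A B C D E F.
A: waits 0, runs 0→6
B: waits 6, runs 6→20
C: waits 20, runs 20→25
D: waits 25, runs 25→37
E: waits 37, runs 37→40
F: waits 40, runs 40→58
Sum = 0+6+20+25+37+40 = 128.
SPT (increasing processing time): E C A D B F.
E: waits 0, runs 0→3
C: waits 3, runs 3→8
A: waits 8, runs 8→14
D: waits 14, runs 14→26
B: waits 26, runs 26→40
F: waits 40, runs 40→58
Sum = 0+3+8+14+26+40 = 91.
LPT (decreasing processing time): F B D A C E.
F: waits 0, runs 0→18
B: waits 18, runs 18→32
D: waits 32, runs 32→44
A: waits 44, runs 44→50
C: waits 50, runs 50→55
E: waits 55, runs 55→58
Sum = 0+18+32+44+50+55 = 199.
FIFO 128, SPT 91, LPT 199 → minimum 91.

91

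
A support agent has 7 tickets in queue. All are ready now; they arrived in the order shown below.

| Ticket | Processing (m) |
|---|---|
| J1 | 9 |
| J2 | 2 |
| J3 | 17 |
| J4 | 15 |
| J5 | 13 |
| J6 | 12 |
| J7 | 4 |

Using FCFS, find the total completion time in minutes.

FIFO (arrival order): J1 J2 J3 J4 J5 J6 J7.
J1: 0→9
J2: 9→11
J3: 11→28
J4: 28→43
J5: 43→56
J6: 56→68
J7: 68→72
Sum = 9+11+28+43+56+68+72 = 287.

287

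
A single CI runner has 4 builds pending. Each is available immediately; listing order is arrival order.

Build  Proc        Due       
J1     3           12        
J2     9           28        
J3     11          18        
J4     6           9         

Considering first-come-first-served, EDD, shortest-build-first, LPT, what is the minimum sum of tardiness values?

3

FIFO (arrival order): J1 J2 J3 J4.
J1: 0→3, due 12, tardiness 0
J2: 3→12, due 28, tardiness 0
J3: 12→23, due 18, tardiness 5
J4: 23→29, due 9, tardiness 20
Sum = 0+0+5+20 = 25.
EDD (increasing due date): J4 J1 J3 J2.
J4: 0→6, due 9, tardiness 0
J1: 6→9, due 12, tardiness 0
J3: 9→20, due 18, tardiness 2
J2: 20→29, due 28, tardiness 1
Sum = 0+0+2+1 = 3.
SPT (increasing processing time): J1 J4 J2 J3.
J1: 0→3, due 12, tardiness 0
J4: 3→9, due 9, tardiness 0
J2: 9→18, due 28, tardiness 0
J3: 18→29, due 18, tardiness 11
Sum = 0+0+0+11 = 11.
LPT (decreasing processing time): J3 J2 J4 J1.
J3: 0→11, due 18, tardiness 0
J2: 11→20, due 28, tardiness 0
J4: 20→26, due 9, tardiness 17
J1: 26→29, due 12, tardiness 17
Sum = 0+0+17+17 = 34.
FIFO 25, EDD 3, SPT 11, LPT 34 → minimum 3.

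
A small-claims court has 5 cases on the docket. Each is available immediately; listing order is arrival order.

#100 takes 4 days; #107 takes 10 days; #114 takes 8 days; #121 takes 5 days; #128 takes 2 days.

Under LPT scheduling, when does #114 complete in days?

18

LPT (decreasing processing time): #107 #114 #121 #100 #128.
#107: 0→10
#114: 10→18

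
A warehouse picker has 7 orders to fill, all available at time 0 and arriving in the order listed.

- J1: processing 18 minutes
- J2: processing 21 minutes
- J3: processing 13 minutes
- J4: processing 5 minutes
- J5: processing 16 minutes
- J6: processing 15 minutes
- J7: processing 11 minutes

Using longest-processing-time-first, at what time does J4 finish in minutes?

LPT (decreasing processing time): J2 J1 J5 J6 J3 J7 J4.
J2: 0→21
J1: 21→39
J5: 39→55
J6: 55→70
J3: 70→83
J7: 83→94
J4: 94→99

99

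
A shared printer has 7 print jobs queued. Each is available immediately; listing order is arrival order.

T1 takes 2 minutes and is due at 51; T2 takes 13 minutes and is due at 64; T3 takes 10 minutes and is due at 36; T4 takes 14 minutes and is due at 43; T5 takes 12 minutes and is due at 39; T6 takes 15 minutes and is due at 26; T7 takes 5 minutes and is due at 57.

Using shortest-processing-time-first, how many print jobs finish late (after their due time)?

2

SPT (increasing processing time): T1 T7 T3 T5 T2 T4 T6.
T1: 0→2, due 51, tardiness 0
T7: 2→7, due 57, tardiness 0
T3: 7→17, due 36, tardiness 0
T5: 17→29, due 39, tardiness 0
T2: 29→42, due 64, tardiness 0
T4: 42→56, due 43, tardiness 13
T6: 56→71, due 26, tardiness 45
Late print jobs: 2.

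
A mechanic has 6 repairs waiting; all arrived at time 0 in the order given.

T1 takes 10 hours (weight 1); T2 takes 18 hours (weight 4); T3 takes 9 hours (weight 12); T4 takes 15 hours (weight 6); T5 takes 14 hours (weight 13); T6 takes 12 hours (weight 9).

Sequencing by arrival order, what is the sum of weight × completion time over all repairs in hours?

2438

FIFO (arrival order): T1 T2 T3 T4 T5 T6.
T1: finishes 10, weight 1, w·C = 10
T2: finishes 28, weight 4, w·C = 112
T3: finishes 37, weight 12, w·C = 444
T4: finishes 52, weight 6, w·C = 312
T5: finishes 66, weight 13, w·C = 858
T6: finishes 78, weight 9, w·C = 702
Sum = 10+112+444+312+858+702 = 2438.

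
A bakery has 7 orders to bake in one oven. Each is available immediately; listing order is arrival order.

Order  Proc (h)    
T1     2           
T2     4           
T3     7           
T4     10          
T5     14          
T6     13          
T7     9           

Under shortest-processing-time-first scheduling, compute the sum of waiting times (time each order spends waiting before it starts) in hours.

SPT (increasing processing time): T1 T2 T3 T7 T4 T6 T5.
T1: waits 0, runs 0→2
T2: waits 2, runs 2→6
T3: waits 6, runs 6→13
T7: waits 13, runs 13→22
T4: waits 22, runs 22→32
T6: waits 32, runs 32→45
T5: waits 45, runs 45→59
Sum = 0+2+6+13+22+32+45 = 120.

120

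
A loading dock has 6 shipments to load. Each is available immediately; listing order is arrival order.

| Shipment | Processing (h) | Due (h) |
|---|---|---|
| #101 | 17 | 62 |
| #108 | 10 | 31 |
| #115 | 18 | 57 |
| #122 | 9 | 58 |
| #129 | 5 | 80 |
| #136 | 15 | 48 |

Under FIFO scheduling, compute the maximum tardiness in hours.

26

FIFO (arrival order): #101 #108 #115 #122 #129 #136.
#101: 0→17, due 62, tardiness 0
#108: 17→27, due 31, tardiness 0
#115: 27→45, due 57, tardiness 0
#122: 45→54, due 58, tardiness 0
#129: 54→59, due 80, tardiness 0
#136: 59→74, due 48, tardiness 26
Maximum = 26.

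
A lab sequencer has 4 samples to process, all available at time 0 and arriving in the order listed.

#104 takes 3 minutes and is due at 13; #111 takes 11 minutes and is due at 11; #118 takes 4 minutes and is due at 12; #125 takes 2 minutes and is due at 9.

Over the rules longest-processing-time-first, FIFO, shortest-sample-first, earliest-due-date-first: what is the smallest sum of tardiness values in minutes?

9

LPT (decreasing processing time): #111 #118 #104 #125.
#111: 0→11, due 11, tardiness 0
#118: 11→15, due 12, tardiness 3
#104: 15→18, due 13, tardiness 5
#125: 18→20, due 9, tardiness 11
Sum = 0+3+5+11 = 19.
FIFO (arrival order): #104 #111 #118 #125.
#104: 0→3, due 13, tardiness 0
#111: 3→14, due 11, tardiness 3
#118: 14→18, due 12, tardiness 6
#125: 18→20, due 9, tardiness 11
Sum = 0+3+6+11 = 20.
SPT (increasing processing time): #125 #104 #118 #111.
#125: 0→2, due 9, tardiness 0
#104: 2→5, due 13, tardiness 0
#118: 5→9, due 12, tardiness 0
#111: 9→20, due 11, tardiness 9
Sum = 0+0+0+9 = 9.
EDD (increasing due date): #125 #111 #118 #104.
#125: 0→2, due 9, tardiness 0
#111: 2→13, due 11, tardiness 2
#118: 13→17, due 12, tardiness 5
#104: 17→20, due 13, tardiness 7
Sum = 0+2+5+7 = 14.
LPT 19, FIFO 20, SPT 9, EDD 14 → minimum 9.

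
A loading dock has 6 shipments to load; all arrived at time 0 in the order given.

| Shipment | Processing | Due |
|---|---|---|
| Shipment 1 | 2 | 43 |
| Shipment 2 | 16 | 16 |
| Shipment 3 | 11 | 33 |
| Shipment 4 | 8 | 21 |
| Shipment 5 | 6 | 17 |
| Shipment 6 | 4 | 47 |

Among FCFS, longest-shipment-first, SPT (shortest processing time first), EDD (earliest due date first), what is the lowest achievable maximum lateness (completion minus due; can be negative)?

FIFO (arrival order): Shipment 1 Shipment 2 Shipment 3 Shipment 4 Shipment 5 Shipment 6.
Shipment 1: 0→2, due 43, lateness -41
Shipment 2: 2→18, due 16, lateness 2
Shipment 3: 18→29, due 33, lateness -4
Shipment 4: 29→37, due 21, lateness 16
Shipment 5: 37→43, due 17, lateness 26
Shipment 6: 43→47, due 47, lateness 0
Maximum = 26.
LPT (decreasing processing time): Shipment 2 Shipment 3 Shipment 4 Shipment 5 Shipment 6 Shipment 1.
Shipment 2: 0→16, due 16, lateness 0
Shipment 3: 16→27, due 33, lateness -6
Shipment 4: 27→35, due 21, lateness 14
Shipment 5: 35→41, due 17, lateness 24
Shipment 6: 41→45, due 47, lateness -2
Shipment 1: 45→47, due 43, lateness 4
Maximum = 24.
SPT (increasing processing time): Shipment 1 Shipment 6 Shipment 5 Shipment 4 Shipment 3 Shipment 2.
Shipment 1: 0→2, due 43, lateness -41
Shipment 6: 2→6, due 47, lateness -41
Shipment 5: 6→12, due 17, lateness -5
Shipment 4: 12→20, due 21, lateness -1
Shipment 3: 20→31, due 33, lateness -2
Shipment 2: 31→47, due 16, lateness 31
Maximum = 31.
EDD (increasing due date): Shipment 2 Shipment 5 Shipment 4 Shipment 3 Shipment 1 Shipment 6.
Shipment 2: 0→16, due 16, lateness 0
Shipment 5: 16→22, due 17, lateness 5
Shipment 4: 22→30, due 21, lateness 9
Shipment 3: 30→41, due 33, lateness 8
Shipment 1: 41→43, due 43, lateness 0
Shipment 6: 43→47, due 47, lateness 0
Maximum = 9.
FIFO 26, LPT 24, SPT 31, EDD 9 → minimum 9.

9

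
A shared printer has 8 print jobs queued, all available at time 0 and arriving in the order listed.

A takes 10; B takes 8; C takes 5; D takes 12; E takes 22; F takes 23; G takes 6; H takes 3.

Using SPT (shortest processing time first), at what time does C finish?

SPT (increasing processing time): H C G B A D E F.
H: 0→3
C: 3→8

8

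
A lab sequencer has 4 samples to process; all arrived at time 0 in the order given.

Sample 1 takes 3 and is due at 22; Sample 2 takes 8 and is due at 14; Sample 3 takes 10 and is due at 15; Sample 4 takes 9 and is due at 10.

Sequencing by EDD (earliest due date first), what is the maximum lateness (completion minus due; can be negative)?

12

EDD (increasing due date): Sample 4 Sample 2 Sample 3 Sample 1.
Sample 4: 0→9, due 10, lateness -1
Sample 2: 9→17, due 14, lateness 3
Sample 3: 17→27, due 15, lateness 12
Sample 1: 27→30, due 22, lateness 8
Maximum = 12.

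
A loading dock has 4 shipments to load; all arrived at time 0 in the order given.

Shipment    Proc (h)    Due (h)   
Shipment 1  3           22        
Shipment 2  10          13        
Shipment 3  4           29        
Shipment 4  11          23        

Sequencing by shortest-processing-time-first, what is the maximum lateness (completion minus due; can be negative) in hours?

5

SPT (increasing processing time): Shipment 1 Shipment 3 Shipment 2 Shipment 4.
Shipment 1: 0→3, due 22, lateness -19
Shipment 3: 3→7, due 29, lateness -22
Shipment 2: 7→17, due 13, lateness 4
Shipment 4: 17→28, due 23, lateness 5
Maximum = 5.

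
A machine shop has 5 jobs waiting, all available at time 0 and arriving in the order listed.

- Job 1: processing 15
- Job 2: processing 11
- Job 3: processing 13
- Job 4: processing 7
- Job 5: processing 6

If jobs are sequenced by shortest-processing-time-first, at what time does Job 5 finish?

SPT (increasing processing time): Job 5 Job 4 Job 2 Job 3 Job 1.
Job 5: 0→6

6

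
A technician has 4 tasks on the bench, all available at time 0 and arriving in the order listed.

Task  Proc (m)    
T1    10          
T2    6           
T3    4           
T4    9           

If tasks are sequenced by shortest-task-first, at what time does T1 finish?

SPT (increasing processing time): T3 T2 T4 T1.
T3: 0→4
T2: 4→10
T4: 10→19
T1: 19→29

29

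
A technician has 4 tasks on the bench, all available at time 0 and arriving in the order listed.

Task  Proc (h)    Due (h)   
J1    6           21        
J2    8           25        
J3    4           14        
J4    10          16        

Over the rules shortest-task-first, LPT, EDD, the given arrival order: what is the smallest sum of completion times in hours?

SPT (increasing processing time): J3 J1 J2 J4.
J3: 0→4
J1: 4→10
J2: 10→18
J4: 18→28
Sum = 4+10+18+28 = 60.
LPT (decreasing processing time): J4 J2 J1 J3.
J4: 0→10
J2: 10→18
J1: 18→24
J3: 24→28
Sum = 10+18+24+28 = 80.
EDD (increasing due date): J3 J4 J1 J2.
J3: 0→4
J4: 4→14
J1: 14→20
J2: 20→28
Sum = 4+14+20+28 = 66.
FIFO (arrival order): J1 J2 J3 J4.
J1: 0→6
J2: 6→14
J3: 14→18
J4: 18→28
Sum = 6+14+18+28 = 66.
SPT 60, LPT 80, EDD 66, FIFO 66 → minimum 60.

60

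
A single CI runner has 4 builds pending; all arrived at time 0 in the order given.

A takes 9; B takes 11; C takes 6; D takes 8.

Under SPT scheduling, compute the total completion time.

77

SPT (increasing processing time): C D A B.
C: 0→6
D: 6→14
A: 14→23
B: 23→34
Sum = 6+14+23+34 = 77.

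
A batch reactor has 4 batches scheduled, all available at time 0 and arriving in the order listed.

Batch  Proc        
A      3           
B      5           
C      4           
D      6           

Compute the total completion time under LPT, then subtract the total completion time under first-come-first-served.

LPT (decreasing processing time): D B C A.
D: 0→6
B: 6→11
C: 11→15
A: 15→18
Sum = 6+11+15+18 = 50.
FIFO (arrival order): A B C D.
A: 0→3
B: 3→8
C: 8→12
D: 12→18
Sum = 3+8+12+18 = 41.
Difference = 50 − 41 = 9.

9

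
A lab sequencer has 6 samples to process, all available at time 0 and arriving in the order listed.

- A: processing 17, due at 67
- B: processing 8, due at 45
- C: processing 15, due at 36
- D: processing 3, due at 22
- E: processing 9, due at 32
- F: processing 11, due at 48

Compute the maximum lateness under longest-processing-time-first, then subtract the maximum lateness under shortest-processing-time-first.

LPT (decreasing processing time): A C F E B D.
A: 0→17, due 67, lateness -50
C: 17→32, due 36, lateness -4
F: 32→43, due 48, lateness -5
E: 43→52, due 32, lateness 20
B: 52→60, due 45, lateness 15
D: 60→63, due 22, lateness 41
Maximum = 41.
SPT (increasing processing time): D B E F C A.
D: 0→3, due 22, lateness -19
B: 3→11, due 45, lateness -34
E: 11→20, due 32, lateness -12
F: 20→31, due 48, lateness -17
C: 31→46, due 36, lateness 10
A: 46→63, due 67, lateness -4
Maximum = 10.
Difference = 41 − 10 = 31.

31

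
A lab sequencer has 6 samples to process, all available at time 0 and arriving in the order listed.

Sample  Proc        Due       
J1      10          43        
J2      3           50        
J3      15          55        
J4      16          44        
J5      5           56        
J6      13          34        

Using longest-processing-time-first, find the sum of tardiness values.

36

LPT (decreasing processing time): J4 J3 J6 J1 J5 J2.
J4: 0→16, due 44, tardiness 0
J3: 16→31, due 55, tardiness 0
J6: 31→44, due 34, tardiness 10
J1: 44→54, due 43, tardiness 11
J5: 54→59, due 56, tardiness 3
J2: 59→62, due 50, tardiness 12
Sum = 0+0+10+11+3+12 = 36.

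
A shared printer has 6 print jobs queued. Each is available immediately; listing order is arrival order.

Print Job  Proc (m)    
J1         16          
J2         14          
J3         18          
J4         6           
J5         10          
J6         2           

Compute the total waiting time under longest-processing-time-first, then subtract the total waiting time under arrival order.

LPT (decreasing processing time): J3 J1 J2 J5 J4 J6.
J3: waits 0, runs 0→18
J1: waits 18, runs 18→34
J2: waits 34, runs 34→48
J5: waits 48, runs 48→58
J4: waits 58, runs 58→64
J6: waits 64, runs 64→66
Sum = 0+18+34+48+58+64 = 222.
FIFO (arrival order): J1 J2 J3 J4 J5 J6.
J1: waits 0, runs 0→16
J2: waits 16, runs 16→30
J3: waits 30, runs 30→48
J4: waits 48, runs 48→54
J5: waits 54, runs 54→64
J6: waits 64, runs 64→66
Sum = 0+16+30+48+54+64 = 212.
Difference = 222 − 212 = 10.

10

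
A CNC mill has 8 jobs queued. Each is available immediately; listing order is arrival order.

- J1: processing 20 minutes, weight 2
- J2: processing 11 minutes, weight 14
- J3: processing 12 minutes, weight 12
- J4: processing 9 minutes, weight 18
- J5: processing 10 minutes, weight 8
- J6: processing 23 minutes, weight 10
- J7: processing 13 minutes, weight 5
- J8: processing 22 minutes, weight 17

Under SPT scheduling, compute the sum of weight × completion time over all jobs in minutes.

SPT (increasing processing time): J4 J5 J2 J3 J7 J1 J8 J6.
J4: finishes 9, weight 18, w·C = 162
J5: finishes 19, weight 8, w·C = 152
J2: finishes 30, weight 14, w·C = 420
J3: finishes 42, weight 12, w·C = 504
J7: finishes 55, weight 5, w·C = 275
J1: finishes 75, weight 2, w·C = 150
J8: finishes 97, weight 17, w·C = 1649
J6: finishes 120, weight 10, w·C = 1200
Sum = 162+152+420+504+275+150+1649+1200 = 4512.

4512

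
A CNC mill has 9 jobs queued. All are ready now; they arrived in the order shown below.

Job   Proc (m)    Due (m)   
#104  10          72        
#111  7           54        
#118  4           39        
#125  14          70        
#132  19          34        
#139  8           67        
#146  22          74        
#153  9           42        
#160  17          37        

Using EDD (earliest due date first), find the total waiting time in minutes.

EDD (increasing due date): #132 #160 #118 #153 #111 #139 #125 #104 #146.
#132: waits 0, runs 0→19
#160: waits 19, runs 19→36
#118: waits 36, runs 36→40
#153: waits 40, runs 40→49
#111: waits 49, runs 49→56
#139: waits 56, runs 56→64
#125: waits 64, runs 64→78
#104: waits 78, runs 78→88
#146: waits 88, runs 88→110
Sum = 0+19+36+40+49+56+64+78+88 = 430.

430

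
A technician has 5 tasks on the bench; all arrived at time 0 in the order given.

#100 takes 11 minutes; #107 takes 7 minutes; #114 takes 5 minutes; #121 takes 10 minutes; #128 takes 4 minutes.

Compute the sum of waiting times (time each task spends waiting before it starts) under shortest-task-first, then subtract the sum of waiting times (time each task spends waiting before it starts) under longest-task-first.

-38

SPT (increasing processing time): #128 #114 #107 #121 #100.
#128: waits 0, runs 0→4
#114: waits 4, runs 4→9
#107: waits 9, runs 9→16
#121: waits 16, runs 16→26
#100: waits 26, runs 26→37
Sum = 0+4+9+16+26 = 55.
LPT (decreasing processing time): #100 #121 #107 #114 #128.
#100: waits 0, runs 0→11
#121: waits 11, runs 11→21
#107: waits 21, runs 21→28
#114: waits 28, runs 28→33
#128: waits 33, runs 33→37
Sum = 0+11+21+28+33 = 93.
Difference = 55 − 93 = -38.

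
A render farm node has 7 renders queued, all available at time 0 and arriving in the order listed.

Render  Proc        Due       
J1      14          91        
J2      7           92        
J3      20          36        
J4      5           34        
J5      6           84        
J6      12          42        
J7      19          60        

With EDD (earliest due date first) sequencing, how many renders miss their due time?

EDD (increasing due date): J4 J3 J6 J7 J5 J1 J2.
J4: 0→5, due 34, tardiness 0
J3: 5→25, due 36, tardiness 0
J6: 25→37, due 42, tardiness 0
J7: 37→56, due 60, tardiness 0
J5: 56→62, due 84, tardiness 0
J1: 62→76, due 91, tardiness 0
J2: 76→83, due 92, tardiness 0
Late renders: 0.

0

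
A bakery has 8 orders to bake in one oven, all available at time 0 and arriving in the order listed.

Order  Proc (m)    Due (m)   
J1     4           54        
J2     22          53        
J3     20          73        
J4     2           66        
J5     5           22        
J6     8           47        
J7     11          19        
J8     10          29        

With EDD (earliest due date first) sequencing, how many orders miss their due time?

3

EDD (increasing due date): J7 J5 J8 J6 J2 J1 J4 J3.
J7: 0→11, due 19, tardiness 0
J5: 11→16, due 22, tardiness 0
J8: 16→26, due 29, tardiness 0
J6: 26→34, due 47, tardiness 0
J2: 34→56, due 53, tardiness 3
J1: 56→60, due 54, tardiness 6
J4: 60→62, due 66, tardiness 0
J3: 62→82, due 73, tardiness 9
Late orders: 3.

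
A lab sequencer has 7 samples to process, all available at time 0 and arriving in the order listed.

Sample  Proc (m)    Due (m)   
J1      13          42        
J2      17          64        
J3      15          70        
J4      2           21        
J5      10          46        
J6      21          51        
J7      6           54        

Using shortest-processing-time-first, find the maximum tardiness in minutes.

SPT (increasing processing time): J4 J7 J5 J1 J3 J2 J6.
J4: 0→2, due 21, tardiness 0
J7: 2→8, due 54, tardiness 0
J5: 8→18, due 46, tardiness 0
J1: 18→31, due 42, tardiness 0
J3: 31→46, due 70, tardiness 0
J2: 46→63, due 64, tardiness 0
J6: 63→84, due 51, tardiness 33
Maximum = 33.

33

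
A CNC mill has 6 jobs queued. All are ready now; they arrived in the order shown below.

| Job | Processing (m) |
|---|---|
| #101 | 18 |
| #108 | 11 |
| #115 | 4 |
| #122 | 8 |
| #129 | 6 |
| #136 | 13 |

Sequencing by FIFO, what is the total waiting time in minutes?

168

FIFO (arrival order): #101 #108 #115 #122 #129 #136.
#101: waits 0, runs 0→18
#108: waits 18, runs 18→29
#115: waits 29, runs 29→33
#122: waits 33, runs 33→41
#129: waits 41, runs 41→47
#136: waits 47, runs 47→60
Sum = 0+18+29+33+41+47 = 168.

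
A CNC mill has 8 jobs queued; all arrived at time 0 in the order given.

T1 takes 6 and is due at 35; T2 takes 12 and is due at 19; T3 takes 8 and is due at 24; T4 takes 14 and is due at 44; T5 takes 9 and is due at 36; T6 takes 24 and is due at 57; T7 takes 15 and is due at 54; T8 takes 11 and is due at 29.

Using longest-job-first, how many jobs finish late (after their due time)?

LPT (decreasing processing time): T6 T7 T4 T2 T8 T5 T3 T1.
T6: 0→24, due 57, tardiness 0
T7: 24→39, due 54, tardiness 0
T4: 39→53, due 44, tardiness 9
T2: 53→65, due 19, tardiness 46
T8: 65→76, due 29, tardiness 47
T5: 76→85, due 36, tardiness 49
T3: 85→93, due 24, tardiness 69
T1: 93→99, due 35, tardiness 64
Late jobs: 6.

6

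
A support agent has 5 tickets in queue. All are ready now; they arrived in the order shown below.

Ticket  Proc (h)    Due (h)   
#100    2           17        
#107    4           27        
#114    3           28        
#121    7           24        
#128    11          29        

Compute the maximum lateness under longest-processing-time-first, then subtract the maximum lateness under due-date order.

12

LPT (decreasing processing time): #128 #121 #107 #114 #100.
#128: 0→11, due 29, lateness -18
#121: 11→18, due 24, lateness -6
#107: 18→22, due 27, lateness -5
#114: 22→25, due 28, lateness -3
#100: 25→27, due 17, lateness 10
Maximum = 10.
EDD (increasing due date): #100 #121 #107 #114 #128.
#100: 0→2, due 17, lateness -15
#121: 2→9, due 24, lateness -15
#107: 9→13, due 27, lateness -14
#114: 13→16, due 28, lateness -12
#128: 16→27, due 29, lateness -2
Maximum = -2.
Difference = 10 − -2 = 12.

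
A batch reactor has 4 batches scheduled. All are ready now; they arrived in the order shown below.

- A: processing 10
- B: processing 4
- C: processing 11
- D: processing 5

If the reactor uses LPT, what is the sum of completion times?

LPT (decreasing processing time): C A D B.
C: 0→11
A: 11→21
D: 21→26
B: 26→30
Sum = 11+21+26+30 = 88.

88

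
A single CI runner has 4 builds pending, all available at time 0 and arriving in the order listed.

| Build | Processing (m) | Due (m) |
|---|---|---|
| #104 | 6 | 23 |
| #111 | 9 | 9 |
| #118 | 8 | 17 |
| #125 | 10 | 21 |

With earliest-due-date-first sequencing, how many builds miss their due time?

2

EDD (increasing due date): #111 #118 #125 #104.
#111: 0→9, due 9, tardiness 0
#118: 9→17, due 17, tardiness 0
#125: 17→27, due 21, tardiness 6
#104: 27→33, due 23, tardiness 10
Late builds: 2.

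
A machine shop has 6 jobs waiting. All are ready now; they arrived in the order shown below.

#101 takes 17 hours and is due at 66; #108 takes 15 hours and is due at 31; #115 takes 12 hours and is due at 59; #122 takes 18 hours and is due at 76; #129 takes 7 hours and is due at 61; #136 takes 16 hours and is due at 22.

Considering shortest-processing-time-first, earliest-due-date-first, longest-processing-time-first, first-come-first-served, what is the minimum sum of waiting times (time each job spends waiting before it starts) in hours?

177

SPT (increasing processing time): #129 #115 #108 #136 #101 #122.
#129: waits 0, runs 0→7
#115: waits 7, runs 7→19
#108: waits 19, runs 19→34
#136: waits 34, runs 34→50
#101: waits 50, runs 50→67
#122: waits 67, runs 67→85
Sum = 0+7+19+34+50+67 = 177.
EDD (increasing due date): #136 #108 #115 #129 #101 #122.
#136: waits 0, runs 0→16
#108: waits 16, runs 16→31
#115: waits 31, runs 31→43
#129: waits 43, runs 43→50
#101: waits 50, runs 50→67
#122: waits 67, runs 67→85
Sum = 0+16+31+43+50+67 = 207.
LPT (decreasing processing time): #122 #101 #136 #108 #115 #129.
#122: waits 0, runs 0→18
#101: waits 18, runs 18→35
#136: waits 35, runs 35→51
#108: waits 51, runs 51→66
#115: waits 66, runs 66→78
#129: waits 78, runs 78→85
Sum = 0+18+35+51+66+78 = 248.
FIFO (arrival order): #101 #108 #115 #122 #129 #136.
#101: waits 0, runs 0→17
#108: waits 17, runs 17→32
#115: waits 32, runs 32→44
#122: waits 44, runs 44→62
#129: waits 62, runs 62→69
#136: waits 69, runs 69→85
Sum = 0+17+32+44+62+69 = 224.
SPT 177, EDD 207, LPT 248, FIFO 224 → minimum 177.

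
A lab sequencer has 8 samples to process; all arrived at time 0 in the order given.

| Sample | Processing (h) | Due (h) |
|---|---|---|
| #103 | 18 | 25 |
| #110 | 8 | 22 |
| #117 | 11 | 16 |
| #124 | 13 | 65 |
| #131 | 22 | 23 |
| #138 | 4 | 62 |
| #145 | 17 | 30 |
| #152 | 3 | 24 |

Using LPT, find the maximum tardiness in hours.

72

LPT (decreasing processing time): #131 #103 #145 #124 #117 #110 #138 #152.
#131: 0→22, due 23, tardiness 0
#103: 22→40, due 25, tardiness 15
#145: 40→57, due 30, tardiness 27
#124: 57→70, due 65, tardiness 5
#117: 70→81, due 16, tardiness 65
#110: 81→89, due 22, tardiness 67
#138: 89→93, due 62, tardiness 31
#152: 93→96, due 24, tardiness 72
Maximum = 72.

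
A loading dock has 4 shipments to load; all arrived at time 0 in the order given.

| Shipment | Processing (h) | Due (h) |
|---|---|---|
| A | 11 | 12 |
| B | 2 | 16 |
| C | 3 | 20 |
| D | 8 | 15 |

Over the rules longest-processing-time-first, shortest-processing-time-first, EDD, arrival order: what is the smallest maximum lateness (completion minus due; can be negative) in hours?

5

LPT (decreasing processing time): A D C B.
A: 0→11, due 12, lateness -1
D: 11→19, due 15, lateness 4
C: 19→22, due 20, lateness 2
B: 22→24, due 16, lateness 8
Maximum = 8.
SPT (increasing processing time): B C D A.
B: 0→2, due 16, lateness -14
C: 2→5, due 20, lateness -15
D: 5→13, due 15, lateness -2
A: 13→24, due 12, lateness 12
Maximum = 12.
EDD (increasing due date): A D B C.
A: 0→11, due 12, lateness -1
D: 11→19, due 15, lateness 4
B: 19→21, due 16, lateness 5
C: 21→24, due 20, lateness 4
Maximum = 5.
FIFO (arrival order): A B C D.
A: 0→11, due 12, lateness -1
B: 11→13, due 16, lateness -3
C: 13→16, due 20, lateness -4
D: 16→24, due 15, lateness 9
Maximum = 9.
LPT 8, SPT 12, EDD 5, FIFO 9 → minimum 5.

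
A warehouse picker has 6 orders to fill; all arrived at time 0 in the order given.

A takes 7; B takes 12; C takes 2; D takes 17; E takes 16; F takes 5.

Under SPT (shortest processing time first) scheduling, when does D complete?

SPT (increasing processing time): C F A B E D.
C: 0→2
F: 2→7
A: 7→14
B: 14→26
E: 26→42
D: 42→59

59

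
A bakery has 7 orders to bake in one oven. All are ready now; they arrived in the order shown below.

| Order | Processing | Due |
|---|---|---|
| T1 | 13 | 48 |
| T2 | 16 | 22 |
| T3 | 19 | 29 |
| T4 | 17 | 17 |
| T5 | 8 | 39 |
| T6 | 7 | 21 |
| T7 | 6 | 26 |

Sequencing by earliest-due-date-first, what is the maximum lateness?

EDD (increasing due date): T4 T6 T2 T7 T3 T5 T1.
T4: 0→17, due 17, lateness 0
T6: 17→24, due 21, lateness 3
T2: 24→40, due 22, lateness 18
T7: 40→46, due 26, lateness 20
T3: 46→65, due 29, lateness 36
T5: 65→73, due 39, lateness 34
T1: 73→86, due 48, lateness 38
Maximum = 38.

38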